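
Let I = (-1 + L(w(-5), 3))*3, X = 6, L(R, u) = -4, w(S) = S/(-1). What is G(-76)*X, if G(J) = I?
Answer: -90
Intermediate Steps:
w(S) = -S (w(S) = S*(-1) = -S)
I = -15 (I = (-1 - 4)*3 = -5*3 = -15)
G(J) = -15
G(-76)*X = -15*6 = -90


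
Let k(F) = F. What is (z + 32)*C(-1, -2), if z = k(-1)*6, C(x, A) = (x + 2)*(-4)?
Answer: -104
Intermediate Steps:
C(x, A) = -8 - 4*x (C(x, A) = (2 + x)*(-4) = -8 - 4*x)
z = -6 (z = -1*6 = -6)
(z + 32)*C(-1, -2) = (-6 + 32)*(-8 - 4*(-1)) = 26*(-8 + 4) = 26*(-4) = -104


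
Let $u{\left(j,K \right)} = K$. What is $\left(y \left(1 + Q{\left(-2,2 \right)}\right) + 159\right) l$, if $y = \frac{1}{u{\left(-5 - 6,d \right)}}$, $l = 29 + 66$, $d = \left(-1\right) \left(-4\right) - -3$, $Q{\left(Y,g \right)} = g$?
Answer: $\frac{106020}{7} \approx 15146.0$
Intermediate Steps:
$d = 7$ ($d = 4 + 3 = 7$)
$l = 95$
$y = \frac{1}{7} \approx 0.14286$
$\left(y \left(1 + Q{\left(-2,2 \right)}\right) + 159\right) l = \left(\frac{1 + 2}{7} + 159\right) 95 = \left(\frac{1}{7} \cdot 3 + 159\right) 95 = \left(\frac{3}{7} + 159\right) 95 = \frac{1116}{7} \cdot 95 = \frac{106020}{7}$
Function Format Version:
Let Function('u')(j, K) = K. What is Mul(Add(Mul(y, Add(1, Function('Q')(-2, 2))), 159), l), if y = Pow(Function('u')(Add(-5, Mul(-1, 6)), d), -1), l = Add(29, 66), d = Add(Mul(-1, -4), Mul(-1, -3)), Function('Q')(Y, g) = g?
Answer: Rational(106020, 7) ≈ 15146.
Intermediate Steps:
d = 7 (d = Add(4, 3) = 7)
l = 95
y = Rational(1, 7) (y = Pow(7, -1) = Rational(1, 7) ≈ 0.14286)
Mul(Add(Mul(y, Add(1, Function('Q')(-2, 2))), 159), l) = Mul(Add(Mul(Rational(1, 7), Add(1, 2)), 159), 95) = Mul(Add(Mul(Rational(1, 7), 3), 159), 95) = Mul(Add(Rational(3, 7), 159), 95) = Mul(Rational(1116, 7), 95) = Rational(106020, 7)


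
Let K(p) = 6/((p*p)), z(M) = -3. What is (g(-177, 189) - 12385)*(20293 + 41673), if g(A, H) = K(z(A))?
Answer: -2302222798/3 ≈ -7.6741e+8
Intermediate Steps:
K(p) = 6/p² (K(p) = 6/(p²) = 6/p²)
g(A, H) = ⅔ (g(A, H) = 6/(-3)² = 6*(⅑) = ⅔)
(g(-177, 189) - 12385)*(20293 + 41673) = (⅔ - 12385)*(20293 + 41673) = -37153/3*61966 = -2302222798/3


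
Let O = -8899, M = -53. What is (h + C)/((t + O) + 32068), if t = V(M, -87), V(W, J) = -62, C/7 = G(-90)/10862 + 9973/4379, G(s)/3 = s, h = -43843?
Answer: -1042314521821/549538738343 ≈ -1.8967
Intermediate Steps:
G(s) = 3*s
C = 375005386/23782349 (C = 7*((3*(-90))/10862 + 9973/4379) = 7*(-270*1/10862 + 9973*(1/4379)) = 7*(-135/5431 + 9973/4379) = 7*(53572198/23782349) = 375005386/23782349 ≈ 15.768)
t = -62
(h + C)/((t + O) + 32068) = (-43843 + 375005386/23782349)/((-62 - 8899) + 32068) = -1042314521821/(23782349*(-8961 + 32068)) = -1042314521821/23782349/23107 = -1042314521821/23782349*1/23107 = -1042314521821/549538738343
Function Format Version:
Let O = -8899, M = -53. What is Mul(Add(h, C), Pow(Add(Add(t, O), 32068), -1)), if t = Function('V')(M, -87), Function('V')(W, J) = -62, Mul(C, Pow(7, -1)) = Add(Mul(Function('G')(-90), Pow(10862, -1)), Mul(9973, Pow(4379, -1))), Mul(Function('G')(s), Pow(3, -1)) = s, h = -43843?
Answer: Rational(-1042314521821, 549538738343) ≈ -1.8967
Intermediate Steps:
Function('G')(s) = Mul(3, s)
C = Rational(375005386, 23782349) (C = Mul(7, Add(Mul(Mul(3, -90), Pow(10862, -1)), Mul(9973, Pow(4379, -1)))) = Mul(7, Add(Mul(-270, Rational(1, 10862)), Mul(9973, Rational(1, 4379)))) = Mul(7, Add(Rational(-135, 5431), Rational(9973, 4379))) = Mul(7, Rational(53572198, 23782349)) = Rational(375005386, 23782349) ≈ 15.768)
t = -62
Mul(Add(h, C), Pow(Add(Add(t, O), 32068), -1)) = Mul(Add(-43843, Rational(375005386, 23782349)), Pow(Add(Add(-62, -8899), 32068), -1)) = Mul(Rational(-1042314521821, 23782349), Pow(Add(-8961, 32068), -1)) = Mul(Rational(-1042314521821, 23782349), Pow(23107, -1)) = Mul(Rational(-1042314521821, 23782349), Rational(1, 23107)) = Rational(-1042314521821, 549538738343)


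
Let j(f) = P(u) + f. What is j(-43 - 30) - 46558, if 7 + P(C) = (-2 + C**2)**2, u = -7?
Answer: -44429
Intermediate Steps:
P(C) = -7 + (-2 + C**2)**2
j(f) = 2202 + f (j(f) = (-7 + (-2 + (-7)**2)**2) + f = (-7 + (-2 + 49)**2) + f = (-7 + 47**2) + f = (-7 + 2209) + f = 2202 + f)
j(-43 - 30) - 46558 = (2202 + (-43 - 30)) - 46558 = (2202 - 73) - 46558 = 2129 - 46558 = -44429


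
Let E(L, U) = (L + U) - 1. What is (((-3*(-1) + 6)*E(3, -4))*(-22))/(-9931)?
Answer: -396/9931 ≈ -0.039875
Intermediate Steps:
E(L, U) = -1 + L + U
(((-3*(-1) + 6)*E(3, -4))*(-22))/(-9931) = (((-3*(-1) + 6)*(-1 + 3 - 4))*(-22))/(-9931) = (((3 + 6)*(-2))*(-22))*(-1/9931) = ((9*(-2))*(-22))*(-1/9931) = -18*(-22)*(-1/9931) = 396*(-1/9931) = -396/9931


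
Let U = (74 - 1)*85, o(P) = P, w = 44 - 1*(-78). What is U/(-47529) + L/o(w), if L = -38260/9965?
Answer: -936206419/5778243117 ≈ -0.16202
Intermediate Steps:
w = 122 (w = 44 + 78 = 122)
L = -7652/1993 (L = -38260*1/9965 = -7652/1993 ≈ -3.8394)
U = 6205 (U = 73*85 = 6205)
U/(-47529) + L/o(w) = 6205/(-47529) - 7652/1993/122 = 6205*(-1/47529) - 7652/1993*1/122 = -6205/47529 - 3826/121573 = -936206419/5778243117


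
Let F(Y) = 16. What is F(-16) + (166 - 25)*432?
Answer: 60928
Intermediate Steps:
F(-16) + (166 - 25)*432 = 16 + (166 - 25)*432 = 16 + 141*432 = 16 + 60912 = 60928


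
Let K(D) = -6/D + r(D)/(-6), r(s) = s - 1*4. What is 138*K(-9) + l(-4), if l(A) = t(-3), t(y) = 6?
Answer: 397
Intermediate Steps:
r(s) = -4 + s (r(s) = s - 4 = -4 + s)
K(D) = ⅔ - 6/D - D/6 (K(D) = -6/D + (-4 + D)/(-6) = -6/D + (-4 + D)*(-⅙) = -6/D + (⅔ - D/6) = ⅔ - 6/D - D/6)
l(A) = 6
138*K(-9) + l(-4) = 138*((⅙)*(-36 - 9*(4 - 1*(-9)))/(-9)) + 6 = 138*((⅙)*(-⅑)*(-36 - 9*(4 + 9))) + 6 = 138*((⅙)*(-⅑)*(-36 - 9*13)) + 6 = 138*((⅙)*(-⅑)*(-36 - 117)) + 6 = 138*((⅙)*(-⅑)*(-153)) + 6 = 138*(17/6) + 6 = 391 + 6 = 397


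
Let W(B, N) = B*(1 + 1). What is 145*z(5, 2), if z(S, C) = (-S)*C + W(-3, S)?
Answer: -2320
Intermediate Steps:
W(B, N) = 2*B (W(B, N) = B*2 = 2*B)
z(S, C) = -6 - C*S (z(S, C) = (-S)*C + 2*(-3) = -C*S - 6 = -6 - C*S)
145*z(5, 2) = 145*(-6 - 1*2*5) = 145*(-6 - 10) = 145*(-16) = -2320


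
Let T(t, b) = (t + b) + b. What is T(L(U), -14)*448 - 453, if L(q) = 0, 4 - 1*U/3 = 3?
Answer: -12997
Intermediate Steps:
U = 3 (U = 12 - 3*3 = 12 - 9 = 3)
T(t, b) = t + 2*b (T(t, b) = (b + t) + b = t + 2*b)
T(L(U), -14)*448 - 453 = (0 + 2*(-14))*448 - 453 = (0 - 28)*448 - 453 = -28*448 - 453 = -12544 - 453 = -12997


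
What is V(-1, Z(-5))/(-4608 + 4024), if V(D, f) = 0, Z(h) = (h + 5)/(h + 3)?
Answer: 0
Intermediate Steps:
Z(h) = (5 + h)/(3 + h)
V(-1, Z(-5))/(-4608 + 4024) = 0/(-4608 + 4024) = 0/(-584) = 0*(-1/584) = 0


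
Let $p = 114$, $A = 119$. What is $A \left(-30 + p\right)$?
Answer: $9996$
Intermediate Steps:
$A \left(-30 + p\right) = 119 \left(-30 + 114\right) = 119 \cdot 84 = 9996$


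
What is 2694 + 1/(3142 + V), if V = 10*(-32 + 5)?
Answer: 7737169/2872 ≈ 2694.0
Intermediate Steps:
V = -270 (V = 10*(-27) = -270)
2694 + 1/(3142 + V) = 2694 + 1/(3142 - 270) = 2694 + 1/2872 = 7737169/2872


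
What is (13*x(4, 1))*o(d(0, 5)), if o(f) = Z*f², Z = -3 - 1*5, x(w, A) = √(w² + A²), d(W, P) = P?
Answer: -2600*√17 ≈ -10720.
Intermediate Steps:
x(w, A) = √(A² + w²)
Z = -8 (Z = -3 - 5 = -8)
o(f) = -8*f²
(13*x(4, 1))*o(d(0, 5)) = (13*√(1² + 4²))*(-8*5²) = (13*√(1 + 16))*(-8*25) = (13*√17)*(-200) = -2600*√17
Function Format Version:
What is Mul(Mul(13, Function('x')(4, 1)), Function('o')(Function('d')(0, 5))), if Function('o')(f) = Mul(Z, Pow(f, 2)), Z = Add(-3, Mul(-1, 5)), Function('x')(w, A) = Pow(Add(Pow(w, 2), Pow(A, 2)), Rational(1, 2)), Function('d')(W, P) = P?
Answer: Mul(-2600, Pow(17, Rational(1, 2))) ≈ -10720.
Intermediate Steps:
Function('x')(w, A) = Pow(Add(Pow(A, 2), Pow(w, 2)), Rational(1, 2))
Z = -8 (Z = Add(-3, -5) = -8)
Function('o')(f) = Mul(-8, Pow(f, 2))
Mul(Mul(13, Function('x')(4, 1)), Function('o')(Function('d')(0, 5))) = Mul(Mul(13, Pow(Add(Pow(1, 2), Pow(4, 2)), Rational(1, 2))), Mul(-8, Pow(5, 2))) = Mul(Mul(13, Pow(Add(1, 16), Rational(1, 2))), Mul(-8, 25)) = Mul(Mul(13, Pow(17, Rational(1, 2))), -200) = Mul(-2600, Pow(17, Rational(1, 2)))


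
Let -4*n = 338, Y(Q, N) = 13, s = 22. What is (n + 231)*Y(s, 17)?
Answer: 3809/2 ≈ 1904.5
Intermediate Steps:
n = -169/2 (n = -1/4*338 = -169/2 ≈ -84.500)
(n + 231)*Y(s, 17) = (-169/2 + 231)*13 = (293/2)*13 = 3809/2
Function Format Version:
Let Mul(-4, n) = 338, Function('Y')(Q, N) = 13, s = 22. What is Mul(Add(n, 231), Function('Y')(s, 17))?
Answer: Rational(3809, 2) ≈ 1904.5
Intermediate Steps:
n = Rational(-169, 2) (n = Mul(Rational(-1, 4), 338) = Rational(-169, 2) ≈ -84.500)
Mul(Add(n, 231), Function('Y')(s, 17)) = Mul(Add(Rational(-169, 2), 231), 13) = Mul(Rational(293, 2), 13) = Rational(3809, 2)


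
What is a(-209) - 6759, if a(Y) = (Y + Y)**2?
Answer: 167965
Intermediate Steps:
a(Y) = 4*Y**2 (a(Y) = (2*Y)**2 = 4*Y**2)
a(-209) - 6759 = 4*(-209)**2 - 6759 = 4*43681 - 6759 = 174724 - 6759 = 167965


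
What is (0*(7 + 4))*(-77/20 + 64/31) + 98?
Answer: 98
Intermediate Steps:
(0*(7 + 4))*(-77/20 + 64/31) + 98 = (0*11)*(-77*1/20 + 64*(1/31)) + 98 = 0*(-77/20 + 64/31) + 98 = 0*(-1107/620) + 98 = 0 + 98 = 98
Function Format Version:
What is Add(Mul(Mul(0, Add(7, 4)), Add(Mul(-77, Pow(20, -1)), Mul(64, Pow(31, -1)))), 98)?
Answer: 98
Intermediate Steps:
Add(Mul(Mul(0, Add(7, 4)), Add(Mul(-77, Pow(20, -1)), Mul(64, Pow(31, -1)))), 98) = Add(Mul(Mul(0, 11), Add(Mul(-77, Rational(1, 20)), Mul(64, Rational(1, 31)))), 98) = Add(Mul(0, Add(Rational(-77, 20), Rational(64, 31))), 98) = Add(Mul(0, Rational(-1107, 620)), 98) = Add(0, 98) = 98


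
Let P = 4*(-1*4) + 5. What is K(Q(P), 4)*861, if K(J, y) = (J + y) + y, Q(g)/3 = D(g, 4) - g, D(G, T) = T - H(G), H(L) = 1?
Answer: 43050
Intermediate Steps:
D(G, T) = -1 + T (D(G, T) = T - 1*1 = T - 1 = -1 + T)
P = -11 (P = 4*(-4) + 5 = -16 + 5 = -11)
Q(g) = 9 - 3*g (Q(g) = 3*((-1 + 4) - g) = 3*(3 - g) = 9 - 3*g)
K(J, y) = J + 2*y
K(Q(P), 4)*861 = ((9 - 3*(-11)) + 2*4)*861 = ((9 + 33) + 8)*861 = (42 + 8)*861 = 50*861 = 43050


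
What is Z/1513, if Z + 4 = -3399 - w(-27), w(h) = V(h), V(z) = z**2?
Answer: -4132/1513 ≈ -2.7310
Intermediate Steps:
w(h) = h**2
Z = -4132 (Z = -4 + (-3399 - 1*(-27)**2) = -4 + (-3399 - 1*729) = -4 + (-3399 - 729) = -4 - 4128 = -4132)
Z/1513 = -4132/1513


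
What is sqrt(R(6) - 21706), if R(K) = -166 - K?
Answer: I*sqrt(21878) ≈ 147.91*I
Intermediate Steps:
sqrt(R(6) - 21706) = sqrt((-166 - 1*6) - 21706) = sqrt((-166 - 6) - 21706) = sqrt(-172 - 21706) = sqrt(-21878) = I*sqrt(21878)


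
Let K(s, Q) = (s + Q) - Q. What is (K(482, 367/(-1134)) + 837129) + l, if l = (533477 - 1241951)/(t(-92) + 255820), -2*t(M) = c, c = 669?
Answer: 427993513333/510971 ≈ 8.3761e+5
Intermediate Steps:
t(M) = -669/2 (t(M) = -½*669 = -669/2)
K(s, Q) = s (K(s, Q) = (Q + s) - Q = s)
l = -1416948/510971 (l = (533477 - 1241951)/(-669/2 + 255820) = -708474/510971/2 = -708474*2/510971 = -1416948/510971 ≈ -2.7730)
(K(482, 367/(-1134)) + 837129) + l = (482 + 837129) - 1416948/510971 = 837611 - 1416948/510971 = 427993513333/510971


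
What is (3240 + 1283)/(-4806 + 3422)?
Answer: -4523/1384 ≈ -3.2681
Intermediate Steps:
(3240 + 1283)/(-4806 + 3422) = 4523/(-1384) = 4523*(-1/1384) = -4523/1384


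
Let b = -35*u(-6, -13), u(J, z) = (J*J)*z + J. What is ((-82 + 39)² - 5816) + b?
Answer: 12623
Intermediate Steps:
u(J, z) = J + z*J² (u(J, z) = J²*z + J = z*J² + J = J + z*J²)
b = 16590 (b = -(-210)*(1 - 6*(-13)) = -(-210)*(1 + 78) = -(-210)*79 = -35*(-474) = 16590)
((-82 + 39)² - 5816) + b = ((-82 + 39)² - 5816) + 16590 = ((-43)² - 5816) + 16590 = (1849 - 5816) + 16590 = -3967 + 16590 = 12623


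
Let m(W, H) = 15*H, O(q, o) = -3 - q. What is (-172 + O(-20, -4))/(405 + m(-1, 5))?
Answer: -31/96 ≈ -0.32292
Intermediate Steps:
(-172 + O(-20, -4))/(405 + m(-1, 5)) = (-172 + (-3 - 1*(-20)))/(405 + 15*5) = (-172 + (-3 + 20))/(405 + 75) = (-172 + 17)/480 = -155*1/480 = -31/96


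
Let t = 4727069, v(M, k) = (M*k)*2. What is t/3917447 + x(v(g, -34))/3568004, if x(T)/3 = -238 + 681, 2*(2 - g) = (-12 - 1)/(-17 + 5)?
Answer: 16871407387339/13977466565788 ≈ 1.2070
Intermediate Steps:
g = 35/24 (g = 2 - (-12 - 1)/(2*(-17 + 5)) = 2 - (-13)/(2*(-12)) = 2 - (-13)*(-1)/(2*12) = 2 - ½*13/12 = 2 - 13/24 = 35/24 ≈ 1.4583)
v(M, k) = 2*M*k
x(T) = 1329 (x(T) = 3*(-238 + 681) = 3*443 = 1329)
t/3917447 + x(v(g, -34))/3568004 = 4727069/3917447 + 1329/3568004 = 16871407387339/13977466565788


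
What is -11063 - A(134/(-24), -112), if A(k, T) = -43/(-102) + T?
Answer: -1117045/102 ≈ -10951.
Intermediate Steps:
A(k, T) = 43/102 + T (A(k, T) = -43*(-1/102) + T = 43/102 + T)
-11063 - A(134/(-24), -112) = -11063 - (43/102 - 112) = -11063 - 1*(-11381/102) = -11063 + 11381/102 = -1117045/102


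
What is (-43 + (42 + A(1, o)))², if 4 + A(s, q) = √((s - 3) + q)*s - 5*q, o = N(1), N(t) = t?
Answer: (10 - I)² ≈ 99.0 - 20.0*I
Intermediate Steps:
o = 1
A(s, q) = -4 - 5*q + s*√(-3 + q + s) (A(s, q) = -4 + (√((s - 3) + q)*s - 5*q) = -4 + (√((-3 + s) + q)*s - 5*q) = -4 + (√(-3 + q + s)*s - 5*q) = -4 + (s*√(-3 + q + s) - 5*q) = -4 + (-5*q + s*√(-3 + q + s)) = -4 - 5*q + s*√(-3 + q + s))
(-43 + (42 + A(1, o)))² = (-43 + (42 + (-4 - 5*1 + 1*√(-3 + 1 + 1))))² = (-43 + (42 + (-4 - 5 + 1*√(-1))))² = (-43 + (42 + (-4 - 5 + 1*I)))² = (-43 + (42 + (-4 - 5 + I)))² = (-43 + (42 + (-9 + I)))² = (-43 + (33 + I))² = (-10 + I)²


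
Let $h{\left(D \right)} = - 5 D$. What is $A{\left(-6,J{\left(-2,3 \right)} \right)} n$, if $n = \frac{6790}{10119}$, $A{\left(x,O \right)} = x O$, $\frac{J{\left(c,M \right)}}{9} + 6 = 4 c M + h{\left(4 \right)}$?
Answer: $\frac{6111000}{3373} \approx 1811.7$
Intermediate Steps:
$J{\left(c,M \right)} = -234 + 36 M c$ ($J{\left(c,M \right)} = -54 + 9 \left(4 c M - 20\right) = -54 + 9 \left(4 M c - 20\right) = -54 + 9 \left(-20 + 4 M c\right) = -54 + \left(-180 + 36 M c\right) = -234 + 36 M c$)
$A{\left(x,O \right)} = O x$
$n = \frac{6790}{10119}$ ($n = 6790 \cdot \frac{1}{10119} = \frac{6790}{10119} \approx 0.67101$)
$A{\left(-6,J{\left(-2,3 \right)} \right)} n = \left(-234 + 36 \cdot 3 \left(-2\right)\right) \left(-6\right) \frac{6790}{10119} = \left(-234 - 216\right) \left(-6\right) \frac{6790}{10119} = \left(-450\right) \left(-6\right) \frac{6790}{10119} = 2700 \cdot \frac{6790}{10119} = \frac{6111000}{3373}$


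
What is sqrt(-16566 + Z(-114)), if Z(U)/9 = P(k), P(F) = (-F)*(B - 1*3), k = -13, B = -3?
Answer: 2*I*sqrt(4317) ≈ 131.41*I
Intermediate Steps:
P(F) = 6*F (P(F) = (-F)*(-3 - 1*3) = (-F)*(-3 - 3) = -F*(-6) = 6*F)
Z(U) = -702 (Z(U) = 9*(6*(-13)) = 9*(-78) = -702)
sqrt(-16566 + Z(-114)) = sqrt(-16566 - 702) = sqrt(-17268) = 2*I*sqrt(4317)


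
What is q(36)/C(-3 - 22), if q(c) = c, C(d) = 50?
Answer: 18/25 ≈ 0.72000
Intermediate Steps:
q(36)/C(-3 - 22) = 36/50 = 36*(1/50) = 18/25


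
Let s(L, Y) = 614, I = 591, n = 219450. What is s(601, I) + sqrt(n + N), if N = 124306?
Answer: 614 + 2*sqrt(85939) ≈ 1200.3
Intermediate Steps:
s(601, I) + sqrt(n + N) = 614 + sqrt(219450 + 124306) = 614 + sqrt(343756) = 614 + 2*sqrt(85939)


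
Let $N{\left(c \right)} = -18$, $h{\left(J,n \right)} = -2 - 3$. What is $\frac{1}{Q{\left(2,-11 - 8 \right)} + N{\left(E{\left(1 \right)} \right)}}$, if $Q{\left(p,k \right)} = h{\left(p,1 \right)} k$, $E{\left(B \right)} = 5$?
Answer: $\frac{1}{77} \approx 0.012987$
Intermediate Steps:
$h{\left(J,n \right)} = -5$ ($h{\left(J,n \right)} = -2 - 3 = -5$)
$Q{\left(p,k \right)} = - 5 k$
$\frac{1}{Q{\left(2,-11 - 8 \right)} + N{\left(E{\left(1 \right)} \right)}} = \frac{1}{- 5 \left(-11 - 8\right) - 18} = \frac{1}{\left(-5\right) \left(-19\right) - 18} = \frac{1}{95 - 18} = \frac{1}{77}$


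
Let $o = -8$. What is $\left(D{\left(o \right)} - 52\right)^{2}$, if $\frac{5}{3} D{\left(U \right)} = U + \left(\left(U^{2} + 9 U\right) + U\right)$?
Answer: $\frac{110224}{25} \approx 4409.0$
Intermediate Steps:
$D{\left(U \right)} = \frac{3 U^{2}}{5} + \frac{33 U}{5}$ ($D{\left(U \right)} = \frac{3 \left(U + \left(\left(U^{2} + 9 U\right) + U\right)\right)}{5} = \frac{3 \left(U + \left(U^{2} + 10 U\right)\right)}{5} = \frac{3 \left(U^{2} + 11 U\right)}{5} = \frac{3 U^{2}}{5} + \frac{33 U}{5}$)
$\left(D{\left(o \right)} - 52\right)^{2} = \left(\frac{3}{5} \left(-8\right) \left(11 - 8\right) - 52\right)^{2} = \left(\frac{3}{5} \left(-8\right) 3 - 52\right)^{2} = \left(- \frac{72}{5} - 52\right)^{2} = \left(- \frac{332}{5}\right)^{2} = \frac{110224}{25}$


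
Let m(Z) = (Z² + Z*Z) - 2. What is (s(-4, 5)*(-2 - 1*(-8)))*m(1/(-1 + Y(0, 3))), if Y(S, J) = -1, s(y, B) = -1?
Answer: 9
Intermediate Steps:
m(Z) = -2 + 2*Z² (m(Z) = (Z² + Z²) - 2 = 2*Z² - 2 = -2 + 2*Z²)
(s(-4, 5)*(-2 - 1*(-8)))*m(1/(-1 + Y(0, 3))) = (-(-2 - 1*(-8)))*(-2 + 2*(1/(-1 - 1))²) = (-(-2 + 8))*(-2 + 2*(1/(-2))²) = (-1*6)*(-2 + 2*(-½)²) = -6*(-2 + 2*(¼)) = -6*(-2 + ½) = -6*(-3/2) = 9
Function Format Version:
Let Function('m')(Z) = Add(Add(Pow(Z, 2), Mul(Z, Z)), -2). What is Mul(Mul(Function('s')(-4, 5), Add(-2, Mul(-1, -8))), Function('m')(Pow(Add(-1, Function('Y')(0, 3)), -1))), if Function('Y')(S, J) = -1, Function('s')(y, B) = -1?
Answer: 9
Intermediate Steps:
Function('m')(Z) = Add(-2, Mul(2, Pow(Z, 2))) (Function('m')(Z) = Add(Add(Pow(Z, 2), Pow(Z, 2)), -2) = Add(Mul(2, Pow(Z, 2)), -2) = Add(-2, Mul(2, Pow(Z, 2))))
Mul(Mul(Function('s')(-4, 5), Add(-2, Mul(-1, -8))), Function('m')(Pow(Add(-1, Function('Y')(0, 3)), -1))) = Mul(Mul(-1, Add(-2, Mul(-1, -8))), Add(-2, Mul(2, Pow(Pow(Add(-1, -1), -1), 2)))) = Mul(Mul(-1, Add(-2, 8)), Add(-2, Mul(2, Pow(Pow(-2, -1), 2)))) = Mul(Mul(-1, 6), Add(-2, Mul(2, Pow(Rational(-1, 2), 2)))) = Mul(-6, Add(-2, Mul(2, Rational(1, 4)))) = Mul(-6, Add(-2, Rational(1, 2))) = Mul(-6, Rational(-3, 2)) = 9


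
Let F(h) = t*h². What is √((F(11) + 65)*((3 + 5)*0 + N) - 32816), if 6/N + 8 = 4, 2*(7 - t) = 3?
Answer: I*√135647/2 ≈ 184.15*I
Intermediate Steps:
t = 11/2 (t = 7 - ½*3 = 7 - 3/2 = 11/2 ≈ 5.5000)
N = -3/2 (N = 6/(-8 + 4) = 6/(-4) = 6*(-¼) = -3/2 ≈ -1.5000)
F(h) = 11*h²/2
√((F(11) + 65)*((3 + 5)*0 + N) - 32816) = √(((11/2)*11² + 65)*((3 + 5)*0 - 3/2) - 32816) = √(((11/2)*121 + 65)*(8*0 - 3/2) - 32816) = √((1331/2 + 65)*(0 - 3/2) - 32816) = √((1461/2)*(-3/2) - 32816) = √(-4383/4 - 32816) = √(-135647/4) = I*√135647/2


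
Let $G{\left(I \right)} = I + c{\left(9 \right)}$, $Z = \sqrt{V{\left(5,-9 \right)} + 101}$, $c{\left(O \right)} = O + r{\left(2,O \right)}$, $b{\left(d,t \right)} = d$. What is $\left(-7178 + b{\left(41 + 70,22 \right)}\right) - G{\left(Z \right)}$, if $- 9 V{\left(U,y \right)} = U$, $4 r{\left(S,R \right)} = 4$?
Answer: $-7077 - \frac{2 \sqrt{226}}{3} \approx -7087.0$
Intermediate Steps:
$r{\left(S,R \right)} = 1$ ($r{\left(S,R \right)} = \frac{1}{4} \cdot 4 = 1$)
$V{\left(U,y \right)} = - \frac{U}{9}$
$c{\left(O \right)} = 1 + O$ ($c{\left(O \right)} = O + 1 = 1 + O$)
$Z = \frac{2 \sqrt{226}}{3}$ ($Z = \sqrt{\left(- \frac{1}{9}\right) 5 + 101} = \sqrt{- \frac{5}{9} + 101} = \sqrt{\frac{904}{9}} = \frac{2 \sqrt{226}}{3} \approx 10.022$)
$G{\left(I \right)} = 10 + I$ ($G{\left(I \right)} = I + \left(1 + 9\right) = I + 10 = 10 + I$)
$\left(-7178 + b{\left(41 + 70,22 \right)}\right) - G{\left(Z \right)} = \left(-7178 + \left(41 + 70\right)\right) - \left(10 + \frac{2 \sqrt{226}}{3}\right) = \left(-7178 + 111\right) - \left(10 + \frac{2 \sqrt{226}}{3}\right) = -7067 - \left(10 + \frac{2 \sqrt{226}}{3}\right) = -7077 - \frac{2 \sqrt{226}}{3}$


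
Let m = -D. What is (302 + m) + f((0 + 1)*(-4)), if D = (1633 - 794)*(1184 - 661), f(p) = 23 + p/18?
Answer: -3946250/9 ≈ -4.3847e+5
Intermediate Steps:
f(p) = 23 + p/18 (f(p) = 23 + p*(1/18) = 23 + p/18)
D = 438797 (D = 839*523 = 438797)
m = -438797 (m = -1*438797 = -438797)
(302 + m) + f((0 + 1)*(-4)) = (302 - 438797) + (23 + ((0 + 1)*(-4))/18) = -438495 + (23 + (1*(-4))/18) = -438495 + (23 + (1/18)*(-4)) = -438495 + (23 - 2/9) = -438495 + 205/9 = -3946250/9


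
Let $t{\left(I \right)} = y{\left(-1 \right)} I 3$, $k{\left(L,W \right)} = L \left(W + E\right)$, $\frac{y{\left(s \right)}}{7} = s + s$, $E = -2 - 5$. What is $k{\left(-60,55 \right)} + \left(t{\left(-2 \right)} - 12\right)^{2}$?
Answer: $2304$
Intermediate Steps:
$E = -7$ ($E = -2 - 5 = -7$)
$y{\left(s \right)} = 14 s$ ($y{\left(s \right)} = 7 \left(s + s\right) = 7 \cdot 2 s = 14 s$)
$k{\left(L,W \right)} = L \left(-7 + W\right)$ ($k{\left(L,W \right)} = L \left(W - 7\right) = L \left(-7 + W\right)$)
$t{\left(I \right)} = - 42 I$ ($t{\left(I \right)} = 14 \left(-1\right) I 3 = - 14 I 3 = - 42 I$)
$k{\left(-60,55 \right)} + \left(t{\left(-2 \right)} - 12\right)^{2} = - 60 \left(-7 + 55\right) + \left(\left(-42\right) \left(-2\right) - 12\right)^{2} = \left(-60\right) 48 + \left(84 - 12\right)^{2} = -2880 + 72^{2} = -2880 + 5184 = 2304$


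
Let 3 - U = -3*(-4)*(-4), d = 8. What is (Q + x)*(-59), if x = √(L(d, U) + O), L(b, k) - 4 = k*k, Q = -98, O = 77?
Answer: 5782 - 177*√298 ≈ 2726.5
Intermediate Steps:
U = 51 (U = 3 - (-3*(-4))*(-4) = 3 - 12*(-4) = 3 - 1*(-48) = 3 + 48 = 51)
L(b, k) = 4 + k² (L(b, k) = 4 + k*k = 4 + k²)
x = 3*√298 (x = √((4 + 51²) + 77) = √((4 + 2601) + 77) = √(2605 + 77) = √2682 = 3*√298 ≈ 51.788)
(Q + x)*(-59) = (-98 + 3*√298)*(-59) = 5782 - 177*√298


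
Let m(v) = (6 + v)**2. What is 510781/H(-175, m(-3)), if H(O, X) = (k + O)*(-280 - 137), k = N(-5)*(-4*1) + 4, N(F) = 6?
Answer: 510781/81315 ≈ 6.2815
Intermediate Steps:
k = -20 (k = 6*(-4*1) + 4 = 6*(-4) + 4 = -24 + 4 = -20)
H(O, X) = 8340 - 417*O (H(O, X) = (-20 + O)*(-280 - 137) = (-20 + O)*(-417) = 8340 - 417*O)
510781/H(-175, m(-3)) = 510781/(8340 - 417*(-175)) = 510781/(8340 + 72975) = 510781/81315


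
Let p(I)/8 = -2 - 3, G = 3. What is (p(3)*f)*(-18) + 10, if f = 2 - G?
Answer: -710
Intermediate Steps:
p(I) = -40 (p(I) = 8*(-2 - 3) = 8*(-5) = -40)
f = -1 (f = 2 - 1*3 = 2 - 3 = -1)
(p(3)*f)*(-18) + 10 = -40*(-1)*(-18) + 10 = 40*(-18) + 10 = -720 + 10 = -710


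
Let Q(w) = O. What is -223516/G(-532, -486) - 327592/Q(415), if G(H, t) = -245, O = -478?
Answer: 93550344/58555 ≈ 1597.6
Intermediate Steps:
Q(w) = -478
-223516/G(-532, -486) - 327592/Q(415) = -223516/(-245) - 327592/(-478) = -223516*(-1/245) - 327592*(-1/478) = 223516/245 + 163796/239 = 93550344/58555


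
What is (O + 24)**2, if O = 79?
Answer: 10609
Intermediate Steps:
(O + 24)**2 = (79 + 24)**2 = 103**2 = 10609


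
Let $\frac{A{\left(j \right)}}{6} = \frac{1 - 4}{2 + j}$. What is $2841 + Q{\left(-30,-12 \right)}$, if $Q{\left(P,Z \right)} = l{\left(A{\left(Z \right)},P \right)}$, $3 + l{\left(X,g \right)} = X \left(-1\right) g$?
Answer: $2892$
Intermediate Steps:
$A{\left(j \right)} = - \frac{18}{2 + j}$ ($A{\left(j \right)} = 6 \frac{1 - 4}{2 + j} = 6 \left(- \frac{3}{2 + j}\right) = - \frac{18}{2 + j}$)
$l{\left(X,g \right)} = -3 - X g$ ($l{\left(X,g \right)} = -3 + X \left(-1\right) g = -3 + - X g = -3 - X g$)
$Q{\left(P,Z \right)} = -3 + \frac{18 P}{2 + Z}$ ($Q{\left(P,Z \right)} = -3 - - \frac{18}{2 + Z} P = -3 + \frac{18 P}{2 + Z}$)
$2841 + Q{\left(-30,-12 \right)} = 2841 + \frac{3 \left(-2 - -12 + 6 \left(-30\right)\right)}{2 - 12} = 2841 + \frac{3 \left(-2 + 12 - 180\right)}{-10} = 2841 + 3 \left(- \frac{1}{10}\right) \left(-170\right) = 2841 + 51 = 2892$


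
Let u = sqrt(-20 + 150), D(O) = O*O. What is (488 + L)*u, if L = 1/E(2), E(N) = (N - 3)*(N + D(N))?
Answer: 2927*sqrt(130)/6 ≈ 5562.2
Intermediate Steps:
D(O) = O**2
E(N) = (-3 + N)*(N + N**2) (E(N) = (N - 3)*(N + N**2) = (-3 + N)*(N + N**2))
L = -1/6 (L = 1/(2*(-3 + 2**2 - 2*2)) = 1/(2*(-3 + 4 - 4)) = 1/(2*(-3)) = 1/(-6) = -1/6 ≈ -0.16667)
u = sqrt(130) ≈ 11.402
(488 + L)*u = (488 - 1/6)*sqrt(130) = 2927*sqrt(130)/6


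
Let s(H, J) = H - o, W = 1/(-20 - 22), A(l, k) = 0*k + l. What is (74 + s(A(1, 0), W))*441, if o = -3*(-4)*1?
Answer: 27783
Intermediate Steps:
A(l, k) = l (A(l, k) = 0 + l = l)
W = -1/42 (W = 1/(-42) = -1/42 ≈ -0.023810)
o = 12 (o = 12*1 = 12)
s(H, J) = -12 + H (s(H, J) = H - 1*12 = H - 12 = -12 + H)
(74 + s(A(1, 0), W))*441 = (74 + (-12 + 1))*441 = (74 - 11)*441 = 63*441 = 27783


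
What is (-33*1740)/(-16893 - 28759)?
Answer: 14355/11413 ≈ 1.2578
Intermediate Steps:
(-33*1740)/(-16893 - 28759) = -57420/(-45652) = -57420*(-1/45652) = 14355/11413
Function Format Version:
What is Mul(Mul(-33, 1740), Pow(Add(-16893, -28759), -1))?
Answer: Rational(14355, 11413) ≈ 1.2578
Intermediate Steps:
Mul(Mul(-33, 1740), Pow(Add(-16893, -28759), -1)) = Mul(-57420, Pow(-45652, -1)) = Mul(-57420, Rational(-1, 45652)) = Rational(14355, 11413)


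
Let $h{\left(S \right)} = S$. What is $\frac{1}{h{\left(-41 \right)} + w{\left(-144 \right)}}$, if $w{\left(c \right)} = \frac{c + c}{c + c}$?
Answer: $- \frac{1}{40} \approx -0.025$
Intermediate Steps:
$w{\left(c \right)} = 1$ ($w{\left(c \right)} = \frac{2 c}{2 c} = 2 c \frac{1}{2 c} = 1$)
$\frac{1}{h{\left(-41 \right)} + w{\left(-144 \right)}} = \frac{1}{-41 + 1} = \frac{1}{-40} = - \frac{1}{40}$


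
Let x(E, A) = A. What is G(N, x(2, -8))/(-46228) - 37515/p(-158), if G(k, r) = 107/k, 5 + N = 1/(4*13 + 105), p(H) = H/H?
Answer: -1359646824481/36242752 ≈ -37515.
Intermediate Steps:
p(H) = 1
N = -784/157 (N = -5 + 1/(4*13 + 105) = -5 + 1/(52 + 105) = -5 + 1/157 = -784/157 ≈ -4.9936)
G(N, x(2, -8))/(-46228) - 37515/p(-158) = (107/(-784/157))/(-46228) - 37515/1 = (107*(-157/784))*(-1/46228) - 37515*1 = -16799/784*(-1/46228) - 37515 = 16799/36242752 - 37515 = -1359646824481/36242752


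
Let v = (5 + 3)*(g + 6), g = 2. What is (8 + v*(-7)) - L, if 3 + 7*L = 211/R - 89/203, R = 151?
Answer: -94348675/214571 ≈ -439.71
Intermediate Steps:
v = 64 (v = (5 + 3)*(2 + 6) = 8*8 = 64)
L = -62565/214571 (L = -3/7 + (211/151 - 89/203)/7 = -3/7 + (1/7)*(29394/30653) = -3/7 + 29394/214571 = -62565/214571 ≈ -0.29158)
(8 + v*(-7)) - L = (8 + 64*(-7)) - 1*(-62565/214571) = (8 - 448) + 62565/214571 = -440 + 62565/214571 = -94348675/214571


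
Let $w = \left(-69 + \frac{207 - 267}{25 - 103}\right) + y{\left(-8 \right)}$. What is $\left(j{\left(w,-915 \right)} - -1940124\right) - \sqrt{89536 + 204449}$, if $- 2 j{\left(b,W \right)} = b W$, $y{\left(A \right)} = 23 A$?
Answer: $\frac{47442939}{26} - 3 \sqrt{32665} \approx 1.8242 \cdot 10^{6}$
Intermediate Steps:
$w = - \frac{3279}{13}$ ($w = \left(-69 + \frac{207 - 267}{25 - 103}\right) + 23 \left(-8\right) = \left(-69 - \frac{60}{-78}\right) - 184 = \left(-69 - - \frac{10}{13}\right) - 184 = \left(-69 + \frac{10}{13}\right) - 184 = - \frac{887}{13} - 184 = - \frac{3279}{13} \approx -252.23$)
$j{\left(b,W \right)} = - \frac{W b}{2}$ ($j{\left(b,W \right)} = - \frac{b W}{2} = - \frac{W b}{2}$)
$\left(j{\left(w,-915 \right)} - -1940124\right) - \sqrt{89536 + 204449} = \left(\left(- \frac{1}{2}\right) \left(-915\right) \left(- \frac{3279}{13}\right) - -1940124\right) - \sqrt{89536 + 204449} = \left(- \frac{3000285}{26} + 1940124\right) - \sqrt{293985} = \frac{47442939}{26} - 3 \sqrt{32665}$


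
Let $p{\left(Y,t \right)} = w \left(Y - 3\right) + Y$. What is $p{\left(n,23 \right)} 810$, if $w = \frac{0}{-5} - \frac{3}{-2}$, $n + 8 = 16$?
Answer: $12555$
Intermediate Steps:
$n = 8$ ($n = -8 + 16 = 8$)
$w = \frac{3}{2}$ ($w = 0 \left(- \frac{1}{5}\right) - - \frac{3}{2} = 0 + \frac{3}{2} = \frac{3}{2} \approx 1.5$)
$p{\left(Y,t \right)} = - \frac{9}{2} + \frac{5 Y}{2}$ ($p{\left(Y,t \right)} = \frac{3 \left(Y - 3\right)}{2} + Y = \frac{3 \left(-3 + Y\right)}{2} + Y = \left(- \frac{9}{2} + \frac{3 Y}{2}\right) + Y = - \frac{9}{2} + \frac{5 Y}{2}$)
$p{\left(n,23 \right)} 810 = \left(- \frac{9}{2} + \frac{5}{2} \cdot 8\right) 810 = \left(- \frac{9}{2} + 20\right) 810 = \frac{31}{2} \cdot 810 = 12555$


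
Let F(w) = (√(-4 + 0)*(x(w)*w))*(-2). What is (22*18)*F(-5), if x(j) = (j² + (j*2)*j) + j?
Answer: 554400*I ≈ 5.544e+5*I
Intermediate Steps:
x(j) = j + 3*j² (x(j) = (j² + (2*j)*j) + j = (j² + 2*j²) + j = 3*j² + j = j + 3*j²)
F(w) = -4*I*w²*(1 + 3*w) (F(w) = (√(-4 + 0)*((w*(1 + 3*w))*w))*(-2) = (√(-4)*(w²*(1 + 3*w)))*(-2) = ((2*I)*(w²*(1 + 3*w)))*(-2) = (2*I*w²*(1 + 3*w))*(-2) = -4*I*w²*(1 + 3*w))
(22*18)*F(-5) = (22*18)*(I*(-5)²*(-4 - 12*(-5))) = 396*(I*25*(-4 + 60)) = 396*(I*25*56) = 396*(1400*I) = 554400*I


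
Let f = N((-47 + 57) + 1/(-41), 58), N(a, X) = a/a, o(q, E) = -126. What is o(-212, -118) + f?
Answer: -125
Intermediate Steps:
N(a, X) = 1
f = 1
o(-212, -118) + f = -126 + 1 = -125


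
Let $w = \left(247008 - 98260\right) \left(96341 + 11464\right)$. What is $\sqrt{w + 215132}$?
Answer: $2 \sqrt{4008998318} \approx 1.2663 \cdot 10^{5}$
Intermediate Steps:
$w = 16035778140$ ($w = 148748 \cdot 107805 = 16035778140$)
$\sqrt{w + 215132} = \sqrt{16035778140 + 215132} = \sqrt{16035993272} = 2 \sqrt{4008998318}$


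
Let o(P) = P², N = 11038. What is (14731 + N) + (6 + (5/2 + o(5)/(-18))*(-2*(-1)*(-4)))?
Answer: 231895/9 ≈ 25766.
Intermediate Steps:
(14731 + N) + (6 + (5/2 + o(5)/(-18))*(-2*(-1)*(-4))) = (14731 + 11038) + (6 + (5/2 + 5²/(-18))*(-2*(-1)*(-4))) = 25769 + (6 + (5*(½) + 25*(-1/18))*(2*(-4))) = 25769 + (6 + (5/2 - 25/18)*(-8)) = 25769 + (6 + (10/9)*(-8)) = 25769 + (6 - 80/9) = 25769 - 26/9 = 231895/9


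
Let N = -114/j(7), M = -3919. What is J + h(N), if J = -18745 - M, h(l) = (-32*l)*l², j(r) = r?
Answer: 42324090/343 ≈ 1.2339e+5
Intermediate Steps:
N = -114/7 ≈ -16.286
h(l) = -32*l³
J = -14826 (J = -18745 - 1*(-3919) = -18745 + 3919 = -14826)
J + h(N) = -14826 - 32*(-114/7)³ = -14826 - 32*(-1481544/343) = -14826 + 47409408/343 = 42324090/343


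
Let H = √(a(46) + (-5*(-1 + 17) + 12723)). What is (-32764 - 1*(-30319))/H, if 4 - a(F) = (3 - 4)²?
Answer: -2445*√12646/12646 ≈ -21.742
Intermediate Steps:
a(F) = 3 (a(F) = 4 - (3 - 4)² = 4 - 1*(-1)² = 4 - 1*1 = 4 - 1 = 3)
H = √12646 (H = √(3 + (-5*(-1 + 17) + 12723)) = √(3 + (-5*16 + 12723)) = √(3 + (-80 + 12723)) = √(3 + 12643) = √12646 ≈ 112.45)
(-32764 - 1*(-30319))/H = (-32764 - 1*(-30319))/(√12646) = (-32764 + 30319)*(√12646/12646) = -2445*√12646/12646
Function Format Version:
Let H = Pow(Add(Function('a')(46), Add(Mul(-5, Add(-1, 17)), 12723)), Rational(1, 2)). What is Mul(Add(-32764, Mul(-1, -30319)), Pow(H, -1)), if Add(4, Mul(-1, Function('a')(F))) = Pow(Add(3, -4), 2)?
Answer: Mul(Rational(-2445, 12646), Pow(12646, Rational(1, 2))) ≈ -21.742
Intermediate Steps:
Function('a')(F) = 3 (Function('a')(F) = Add(4, Mul(-1, Pow(Add(3, -4), 2))) = Add(4, Mul(-1, Pow(-1, 2))) = Add(4, Mul(-1, 1)) = Add(4, -1) = 3)
H = Pow(12646, Rational(1, 2)) (H = Pow(Add(3, Add(Mul(-5, Add(-1, 17)), 12723)), Rational(1, 2)) = Pow(Add(3, Add(Mul(-5, 16), 12723)), Rational(1, 2)) = Pow(Add(3, Add(-80, 12723)), Rational(1, 2)) = Pow(Add(3, 12643), Rational(1, 2)) = Pow(12646, Rational(1, 2)) ≈ 112.45)
Mul(Add(-32764, Mul(-1, -30319)), Pow(H, -1)) = Mul(Add(-32764, Mul(-1, -30319)), Pow(Pow(12646, Rational(1, 2)), -1)) = Mul(Add(-32764, 30319), Mul(Rational(1, 12646), Pow(12646, Rational(1, 2)))) = Mul(-2445, Mul(Rational(1, 12646), Pow(12646, Rational(1, 2)))) = Mul(Rational(-2445, 12646), Pow(12646, Rational(1, 2)))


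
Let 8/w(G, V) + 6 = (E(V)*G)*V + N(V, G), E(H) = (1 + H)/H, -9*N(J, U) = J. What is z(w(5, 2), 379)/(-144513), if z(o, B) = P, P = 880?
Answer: -880/144513 ≈ -0.0060894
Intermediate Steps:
N(J, U) = -J/9
E(H) = (1 + H)/H
w(G, V) = 8/(-6 - V/9 + G*(1 + V)) (w(G, V) = 8/(-6 + ((((1 + V)/V)*G)*V - V/9)) = 8/(-6 + ((G*(1 + V)/V)*V - V/9)) = 8/(-6 + (G*(1 + V) - V/9)) = 8/(-6 + (-V/9 + G*(1 + V))) = 8/(-6 - V/9 + G*(1 + V)))
z(o, B) = 880
z(w(5, 2), 379)/(-144513) = 880/(-144513) = 880*(-1/144513) = -880/144513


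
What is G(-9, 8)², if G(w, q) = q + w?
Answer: 1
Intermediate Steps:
G(-9, 8)² = (8 - 9)² = (-1)² = 1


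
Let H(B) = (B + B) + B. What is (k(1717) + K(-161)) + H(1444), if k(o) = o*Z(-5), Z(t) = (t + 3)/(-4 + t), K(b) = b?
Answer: 40973/9 ≈ 4552.6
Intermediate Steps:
Z(t) = (3 + t)/(-4 + t)
H(B) = 3*B (H(B) = 2*B + B = 3*B)
k(o) = 2*o/9 (k(o) = o*((3 - 5)/(-4 - 5)) = o*(-2/(-9)) = o*(-⅑*(-2)) = o*(2/9) = 2*o/9)
(k(1717) + K(-161)) + H(1444) = ((2/9)*1717 - 161) + 3*1444 = (3434/9 - 161) + 4332 = 1985/9 + 4332 = 40973/9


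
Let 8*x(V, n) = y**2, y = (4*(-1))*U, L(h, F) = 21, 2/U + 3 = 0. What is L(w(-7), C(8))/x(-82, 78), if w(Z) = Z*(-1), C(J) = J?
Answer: 189/8 ≈ 23.625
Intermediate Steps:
w(Z) = -Z
U = -2/3 (U = 2/(-3 + 0) = 2/(-3) = 2*(-1/3) = -2/3 ≈ -0.66667)
y = 8/3 (y = (4*(-1))*(-2/3) = -4*(-2/3) = 8/3 ≈ 2.6667)
x(V, n) = 8/9 (x(V, n) = (8/3)**2/8 = (1/8)*(64/9) = 8/9)
L(w(-7), C(8))/x(-82, 78) = 21/(8/9) = 21*(9/8) = 189/8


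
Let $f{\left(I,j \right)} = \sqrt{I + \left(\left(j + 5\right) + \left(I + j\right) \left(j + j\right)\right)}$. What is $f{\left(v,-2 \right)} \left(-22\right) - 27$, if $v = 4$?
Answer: $-27 - 22 i \approx -27.0 - 22.0 i$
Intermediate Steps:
$f{\left(I,j \right)} = \sqrt{5 + I + j + 2 j \left(I + j\right)}$ ($f{\left(I,j \right)} = \sqrt{I + \left(\left(5 + j\right) + \left(I + j\right) 2 j\right)} = \sqrt{I + \left(\left(5 + j\right) + 2 j \left(I + j\right)\right)} = \sqrt{I + \left(5 + j + 2 j \left(I + j\right)\right)} = \sqrt{5 + I + j + 2 j \left(I + j\right)}$)
$f{\left(v,-2 \right)} \left(-22\right) - 27 = \sqrt{5 + 4 - 2 + 2 \left(-2\right)^{2} + 2 \cdot 4 \left(-2\right)} \left(-22\right) - 27 = \sqrt{5 + 4 - 2 + 2 \cdot 4 - 16} \left(-22\right) - 27 = \sqrt{5 + 4 - 2 + 8 - 16} \left(-22\right) - 27 = \sqrt{-1} \left(-22\right) - 27 = i \left(-22\right) - 27 = - 22 i - 27 = -27 - 22 i$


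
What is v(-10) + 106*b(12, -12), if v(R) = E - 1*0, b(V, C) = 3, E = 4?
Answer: 322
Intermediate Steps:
v(R) = 4 (v(R) = 4 - 1*0 = 4 + 0 = 4)
v(-10) + 106*b(12, -12) = 4 + 106*3 = 4 + 318 = 322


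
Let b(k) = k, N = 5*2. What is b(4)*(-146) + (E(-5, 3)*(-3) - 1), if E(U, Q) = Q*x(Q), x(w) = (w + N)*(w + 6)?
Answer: -1638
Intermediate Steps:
N = 10
x(w) = (6 + w)*(10 + w) (x(w) = (w + 10)*(w + 6) = (10 + w)*(6 + w) = (6 + w)*(10 + w))
E(U, Q) = Q*(60 + Q**2 + 16*Q)
b(4)*(-146) + (E(-5, 3)*(-3) - 1) = 4*(-146) + ((3*(60 + 3**2 + 16*3))*(-3) - 1) = -584 + ((3*(60 + 9 + 48))*(-3) - 1) = -584 + ((3*117)*(-3) - 1) = -584 + (351*(-3) - 1) = -584 + (-1053 - 1) = -584 - 1054 = -1638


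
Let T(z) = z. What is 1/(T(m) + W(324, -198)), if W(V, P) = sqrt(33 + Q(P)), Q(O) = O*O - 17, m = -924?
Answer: -231/203639 - sqrt(9805)/407278 ≈ -0.0013775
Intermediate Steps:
Q(O) = -17 + O**2 (Q(O) = O**2 - 17 = -17 + O**2)
W(V, P) = sqrt(16 + P**2) (W(V, P) = sqrt(33 + (-17 + P**2)) = sqrt(16 + P**2))
1/(T(m) + W(324, -198)) = 1/(-924 + sqrt(16 + (-198)**2)) = 1/(-924 + sqrt(16 + 39204)) = 1/(-924 + sqrt(39220)) = 1/(-924 + 2*sqrt(9805))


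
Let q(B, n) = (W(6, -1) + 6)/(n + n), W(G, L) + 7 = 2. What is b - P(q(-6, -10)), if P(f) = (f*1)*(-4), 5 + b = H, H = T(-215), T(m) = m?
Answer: -1101/5 ≈ -220.20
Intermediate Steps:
W(G, L) = -5 (W(G, L) = -7 + 2 = -5)
q(B, n) = 1/(2*n) (q(B, n) = (-5 + 6)/(n + n) = 1/(2*n))
H = -215
b = -220 (b = -5 - 215 = -220)
P(f) = -4*f (P(f) = f*(-4) = -4*f)
b - P(q(-6, -10)) = -220 - (-4)*(½)/(-10) = -220 - (-4)*(½)*(-⅒) = -220 - (-4)*(-1)/20 = -220 - 1*⅕ = -220 - ⅕ = -1101/5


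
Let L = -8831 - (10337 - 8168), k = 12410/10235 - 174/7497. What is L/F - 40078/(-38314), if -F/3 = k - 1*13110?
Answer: 492221994339741/642310312006483 ≈ 0.76633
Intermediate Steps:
k = 6083792/5115453 (k = 12410*(1/10235) - 174*1/7497 = 2482/2047 - 58/2499 = 6083792/5115453 ≈ 1.1893)
L = -11000 (L = -8831 - 1*2169 = -8831 - 2169 = -11000)
F = 67057505038/1705151 (F = -3*(6083792/5115453 - 1*13110) = -3*(6083792/5115453 - 13110) = -3*(-67057505038/5115453) = 67057505038/1705151 ≈ 39326.)
L/F - 40078/(-38314) = -11000/67057505038/1705151 - 40078/(-38314) = -11000*1705151/67057505038 - 40078*(-1/38314) = -9378330500/33528752519 + 20039/19157 = 492221994339741/642310312006483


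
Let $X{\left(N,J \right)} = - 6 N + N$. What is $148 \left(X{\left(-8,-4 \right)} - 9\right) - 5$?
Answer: $4583$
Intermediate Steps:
$X{\left(N,J \right)} = - 5 N$
$148 \left(X{\left(-8,-4 \right)} - 9\right) - 5 = 148 \left(\left(-5\right) \left(-8\right) - 9\right) - 5 = 148 \left(40 - 9\right) - 5 = 148 \cdot 31 - 5 = 4588 - 5 = 4583$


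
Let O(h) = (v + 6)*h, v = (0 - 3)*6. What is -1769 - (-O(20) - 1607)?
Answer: -402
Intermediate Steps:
v = -18 (v = -3*6 = -18)
O(h) = -12*h (O(h) = (-18 + 6)*h = -12*h)
-1769 - (-O(20) - 1607) = -1769 - (-(-12)*20 - 1607) = -1769 - (-1*(-240) - 1607) = -1769 - (240 - 1607) = -1769 - 1*(-1367) = -1769 + 1367 = -402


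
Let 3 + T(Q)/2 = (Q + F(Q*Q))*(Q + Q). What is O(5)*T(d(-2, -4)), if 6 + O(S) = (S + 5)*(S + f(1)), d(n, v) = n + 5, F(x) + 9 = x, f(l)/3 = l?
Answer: 2220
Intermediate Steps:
f(l) = 3*l
F(x) = -9 + x
d(n, v) = 5 + n
O(S) = -6 + (3 + S)*(5 + S) (O(S) = -6 + (S + 5)*(S + 3*1) = -6 + (5 + S)*(S + 3) = -6 + (5 + S)*(3 + S) = -6 + (3 + S)*(5 + S))
T(Q) = -6 + 4*Q*(-9 + Q + Q²) (T(Q) = -6 + 2*((Q + (-9 + Q*Q))*(Q + Q)) = -6 + 2*((Q + (-9 + Q²))*(2*Q)) = -6 + 2*((-9 + Q + Q²)*(2*Q)) = -6 + 2*(2*Q*(-9 + Q + Q²)) = -6 + 4*Q*(-9 + Q + Q²))
O(5)*T(d(-2, -4)) = (9 + 5² + 8*5)*(-6 - 36*(5 - 2) + 4*(5 - 2)² + 4*(5 - 2)³) = (9 + 25 + 40)*(-6 - 36*3 + 4*3² + 4*3³) = 74*(-6 - 108 + 4*9 + 4*27) = 74*(-6 - 108 + 36 + 108) = 74*30 = 2220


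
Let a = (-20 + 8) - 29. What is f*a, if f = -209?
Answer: 8569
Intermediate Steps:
a = -41 (a = -12 - 29 = -41)
f*a = -209*(-41) = 8569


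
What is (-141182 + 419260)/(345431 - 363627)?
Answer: -139039/9098 ≈ -15.282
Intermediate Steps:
(-141182 + 419260)/(345431 - 363627) = 278078/(-18196) = 278078*(-1/18196) = -139039/9098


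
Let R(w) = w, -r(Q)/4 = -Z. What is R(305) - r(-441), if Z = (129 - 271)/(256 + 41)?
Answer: 91153/297 ≈ 306.91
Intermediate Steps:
Z = -142/297 ≈ -0.47811
r(Q) = -568/297 (r(Q) = -(-4)*(-142)/297 = -4*142/297 = -568/297)
R(305) - r(-441) = 305 - 1*(-568/297) = 305 + 568/297 = 91153/297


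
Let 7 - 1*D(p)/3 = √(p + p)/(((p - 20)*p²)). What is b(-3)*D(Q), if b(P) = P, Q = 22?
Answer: -63 + 9*√11/484 ≈ -62.938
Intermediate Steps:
D(p) = 21 - 3*√2/(p^(3/2)*(-20 + p)) (D(p) = 21 - 3*√(p + p)/((p - 20)*p²) = 21 - 3*√(2*p)/((-20 + p)*p²) = 21 - 3*√2*√p/(p²*(-20 + p)) = 21 - 3*√2*√p*1/(p²*(-20 + p)) = 21 - 3*√2/(p^(3/2)*(-20 + p)))
b(-3)*D(Q) = -9*(-140*22² + 7*22³ - √2*√22)/(22²*(-20 + 22)) = -9*(-140*484 + 7*10648 - 2*√11)/(484*2) = -9*(-67760 + 74536 - 2*√11)/(484*2) = -9*(6776 - 2*√11)/(484*2) = -3*(21 - 3*√11/484) = -63 + 9*√11/484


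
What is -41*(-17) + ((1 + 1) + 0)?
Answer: 699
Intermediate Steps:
-41*(-17) + ((1 + 1) + 0) = 697 + (2 + 0) = 697 + 2 = 699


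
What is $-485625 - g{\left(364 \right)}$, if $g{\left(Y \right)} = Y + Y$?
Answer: $-486353$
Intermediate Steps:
$g{\left(Y \right)} = 2 Y$
$-485625 - g{\left(364 \right)} = -485625 - 2 \cdot 364 = -485625 - 728 = -486353$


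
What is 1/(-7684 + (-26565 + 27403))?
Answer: -1/6846 ≈ -0.00014607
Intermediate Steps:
1/(-7684 + (-26565 + 27403)) = 1/(-7684 + 838) = 1/(-6846) = -1/6846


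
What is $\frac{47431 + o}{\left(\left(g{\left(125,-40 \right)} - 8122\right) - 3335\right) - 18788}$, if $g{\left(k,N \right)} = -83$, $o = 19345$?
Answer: $- \frac{491}{223} \approx -2.2018$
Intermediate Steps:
$\frac{47431 + o}{\left(\left(g{\left(125,-40 \right)} - 8122\right) - 3335\right) - 18788} = \frac{47431 + 19345}{\left(\left(-83 - 8122\right) - 3335\right) - 18788} = \frac{66776}{\left(-8205 - 3335\right) - 18788} = \frac{66776}{-11540 - 18788} = \frac{66776}{-30328} = 66776 \left(- \frac{1}{30328}\right) = - \frac{491}{223}$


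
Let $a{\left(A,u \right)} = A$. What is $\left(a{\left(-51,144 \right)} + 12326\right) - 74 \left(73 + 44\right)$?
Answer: $3617$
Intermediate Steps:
$\left(a{\left(-51,144 \right)} + 12326\right) - 74 \left(73 + 44\right) = \left(-51 + 12326\right) - 74 \left(73 + 44\right) = 12275 - 8658 = 3617$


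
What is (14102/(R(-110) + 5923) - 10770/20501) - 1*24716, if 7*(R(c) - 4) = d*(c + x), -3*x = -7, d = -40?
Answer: -69609774493940/2816570887 ≈ -24714.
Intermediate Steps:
x = 7/3 (x = -⅓*(-7) = 7/3 ≈ 2.3333)
R(c) = -28/3 - 40*c/7 (R(c) = 4 + (-40*(c + 7/3))/7 = 4 + (-40*(7/3 + c))/7 = 4 + (-280/3 - 40*c)/7 = 4 + (-40/3 - 40*c/7) = -28/3 - 40*c/7)
(14102/(R(-110) + 5923) - 10770/20501) - 1*24716 = (14102/((-28/3 - 40/7*(-110)) + 5923) - 10770/20501) - 1*24716 = (14102/((-28/3 + 4400/7) + 5923) - 10770*1/20501) - 24716 = (14102/(13004/21 + 5923) - 10770/20501) - 24716 = (14102/(137387/21) - 10770/20501) - 24716 = (14102*(21/137387) - 10770/20501) - 24716 = (296142/137387 - 10770/20501) - 24716 = 4591549152/2816570887 - 24716 = -69609774493940/2816570887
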